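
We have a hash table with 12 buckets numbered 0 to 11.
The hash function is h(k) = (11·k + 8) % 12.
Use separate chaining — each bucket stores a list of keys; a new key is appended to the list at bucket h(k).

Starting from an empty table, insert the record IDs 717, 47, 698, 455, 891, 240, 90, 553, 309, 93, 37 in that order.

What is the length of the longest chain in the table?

717 → bucket 11
47 → bucket 9
698 → bucket 6
455 → bucket 9 (collision)
891 → bucket 5
240 → bucket 8
90 → bucket 2
553 → bucket 7
309 → bucket 11 (collision)
93 → bucket 11 (collision)
37 → bucket 7 (collision)
Final buckets:
0: _
1: _
2: 90
3: _
4: _
5: 891
6: 698
7: 553 -> 37
8: 240
9: 47 -> 455
10: _
11: 717 -> 309 -> 93

3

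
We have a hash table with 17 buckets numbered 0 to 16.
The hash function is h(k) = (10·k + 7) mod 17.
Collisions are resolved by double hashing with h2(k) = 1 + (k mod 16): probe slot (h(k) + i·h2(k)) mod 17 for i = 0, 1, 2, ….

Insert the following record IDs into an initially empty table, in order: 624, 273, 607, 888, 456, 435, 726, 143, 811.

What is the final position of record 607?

7

624 hashes to 8; slot 8 is free => place at 8.
273 hashes to 0; slot 0 is free => place at 0.
607 hashes to 8, h2=16; 8 taken => place at 7.
888 hashes to 13; slot 13 is free => place at 13.
456 hashes to 11; slot 11 is free => place at 11.
435 hashes to 5; slot 5 is free => place at 5.
726 hashes to 8, h2=7; 8 taken => place at 15.
143 hashes to 9; slot 9 is free => place at 9.
811 hashes to 8, h2=12; 8 taken => place at 3.
Table: [273, _, _, 811, _, 435, _, 607, 624, 143, _, 456, _, 888, _, 726, _]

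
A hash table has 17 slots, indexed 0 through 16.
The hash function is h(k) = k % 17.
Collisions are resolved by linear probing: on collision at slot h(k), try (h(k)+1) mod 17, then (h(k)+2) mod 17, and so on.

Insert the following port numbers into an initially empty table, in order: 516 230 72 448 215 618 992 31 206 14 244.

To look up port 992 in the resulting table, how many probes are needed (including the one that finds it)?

5

516: h=6 → slot 6
230: h=9 → slot 9
72: h=4 → slot 4
448: h=6, probe 6,7 → slot 7
215: h=11 → slot 11
618: h=6, probe 6,7,8 → slot 8
992: h=6, probe 6,7,8,9,10 → slot 10
31: h=14 → slot 14
206: h=2 → slot 2
14: h=14, probe 14,15 → slot 15
244: h=6, probe 6,7,8,9,10,11,12 → slot 12
Table: [., ., 206, ., 72, ., 516, 448, 618, 230, 992, 215, 244, ., 31, 14, .]
Lookup 992: h=6, probe 6,7,8,9,10 → found at 10.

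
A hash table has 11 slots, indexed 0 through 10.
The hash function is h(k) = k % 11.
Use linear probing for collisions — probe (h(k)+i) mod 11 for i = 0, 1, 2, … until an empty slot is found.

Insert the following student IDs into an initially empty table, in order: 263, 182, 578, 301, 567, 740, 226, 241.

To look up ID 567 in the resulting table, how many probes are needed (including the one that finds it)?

263 hashes to 10; slot 10 is free => place at 10.
182 hashes to 6; slot 6 is free => place at 6.
578 hashes to 6; 6 taken => place at 7.
301 hashes to 4; slot 4 is free => place at 4.
567 hashes to 6; 6,7 taken => place at 8.
740 hashes to 3; slot 3 is free => place at 3.
226 hashes to 6; 6,7,8 taken => place at 9.
241 hashes to 10; 10 taken => place at 0.
Table: [241, ., ., 740, 301, ., 182, 578, 567, 226, 263]
Lookup 567: h=6, probe 6,7,8 → found at 8.

3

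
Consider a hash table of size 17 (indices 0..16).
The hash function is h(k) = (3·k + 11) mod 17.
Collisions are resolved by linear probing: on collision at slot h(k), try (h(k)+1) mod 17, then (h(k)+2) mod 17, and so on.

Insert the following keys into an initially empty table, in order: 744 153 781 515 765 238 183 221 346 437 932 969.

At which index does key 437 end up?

Insert 744: h=16, slot 16 empty -> index 16.
Insert 153: h=11, slot 11 empty -> index 11.
Insert 781: h=8, slot 8 empty -> index 8.
Insert 515: h=9, slot 9 empty -> index 9.
Insert 765: h=11, slot 11 occupied -> index 12.
Insert 238: h=11, slots 11,12 occupied -> index 13.
Insert 183: h=16, slot 16 occupied -> index 0.
Insert 221: h=11, slots 11,12,13 occupied -> index 14.
Insert 346: h=12, slots 12,13,14 occupied -> index 15.
Insert 437: h=13, slots 13,14,15,16,0 occupied -> index 1.
Insert 932: h=2, slot 2 empty -> index 2.
Insert 969: h=11, slots 11,12,13,14,15,16,0,1,2 occupied -> index 3.
Table: [183, 437, 932, 969, —, —, —, —, 781, 515, —, 153, 765, 238, 221, 346, 744]

1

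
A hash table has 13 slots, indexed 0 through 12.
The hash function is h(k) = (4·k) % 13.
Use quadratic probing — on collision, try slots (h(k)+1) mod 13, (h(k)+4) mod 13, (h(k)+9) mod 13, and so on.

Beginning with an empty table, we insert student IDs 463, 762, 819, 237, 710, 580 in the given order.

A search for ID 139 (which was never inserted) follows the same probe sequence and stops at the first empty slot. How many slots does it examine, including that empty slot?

463 hashes to 6; slot 6 is free → place at 6.
762 hashes to 6; 6 taken → place at 7.
819 hashes to 0; slot 0 is free → place at 0.
237 hashes to 12; slot 12 is free → place at 12.
710 hashes to 6; 6,7 taken → place at 10.
580 hashes to 6; 6,7,10 taken → place at 2.
Table: [819, _, 580, _, _, _, 463, 762, _, _, 710, _, 237]
Lookup 139: h=10, probe 10,11 → slot 11 empty, not found.

2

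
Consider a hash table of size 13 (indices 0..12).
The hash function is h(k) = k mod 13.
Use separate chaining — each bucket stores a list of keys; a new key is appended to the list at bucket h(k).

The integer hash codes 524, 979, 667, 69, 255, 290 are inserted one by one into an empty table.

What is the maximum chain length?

Insert 524: h=4, bucket 4 empty -> new chain.
Insert 979: h=4, bucket 4 nonempty -> append to chain.
Insert 667: h=4, bucket 4 nonempty -> append to chain.
Insert 69: h=4, bucket 4 nonempty -> append to chain.
Insert 255: h=8, bucket 8 empty -> new chain.
Insert 290: h=4, bucket 4 nonempty -> append to chain.
Final buckets:
0: -
1: -
2: -
3: -
4: 524 -> 979 -> 667 -> 69 -> 290
5: -
6: -
7: -
8: 255
9: -
10: -
11: -
12: -

5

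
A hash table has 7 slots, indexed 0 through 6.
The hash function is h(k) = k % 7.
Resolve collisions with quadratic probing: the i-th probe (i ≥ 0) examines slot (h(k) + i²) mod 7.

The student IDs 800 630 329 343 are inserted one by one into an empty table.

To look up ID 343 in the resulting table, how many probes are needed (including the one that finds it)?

800 hashes to 2; slot 2 is free -> place at 2.
630 hashes to 0; slot 0 is free -> place at 0.
329 hashes to 0; 0 taken -> place at 1.
343 hashes to 0; 0,1 taken -> place at 4.
Table: [630, 329, 800, ., 343, ., .]
Lookup 343: h=0, probe 0,1,4 → found at 4.

3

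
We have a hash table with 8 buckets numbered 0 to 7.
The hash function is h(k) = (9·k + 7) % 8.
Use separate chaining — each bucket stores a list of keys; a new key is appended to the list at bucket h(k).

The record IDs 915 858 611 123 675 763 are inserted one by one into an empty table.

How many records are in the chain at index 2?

5

915 -> bucket 2
858 -> bucket 1
611 -> bucket 2 (collision)
123 -> bucket 2 (collision)
675 -> bucket 2 (collision)
763 -> bucket 2 (collision)
Final buckets:
0: .
1: 858
2: 915 -> 611 -> 123 -> 675 -> 763
3: .
4: .
5: .
6: .
7: .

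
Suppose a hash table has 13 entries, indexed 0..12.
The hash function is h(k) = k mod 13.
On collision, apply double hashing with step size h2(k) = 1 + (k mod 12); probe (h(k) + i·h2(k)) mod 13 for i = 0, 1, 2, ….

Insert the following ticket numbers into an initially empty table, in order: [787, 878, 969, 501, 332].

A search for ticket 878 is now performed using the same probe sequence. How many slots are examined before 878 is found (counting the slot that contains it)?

2

787 hashes to 7; slot 7 is free → place at 7.
878 hashes to 7, h2=3; 7 taken → place at 10.
969 hashes to 7, h2=10; 7 taken → place at 4.
501 hashes to 7, h2=10; 7,4 taken → place at 1.
332 hashes to 7, h2=9; 7 taken → place at 3.
Table: [-, 501, -, 332, 969, -, -, 787, -, -, 878, -, -]
Lookup 878: h=7, h2=3, probe 7,10 → found at 10.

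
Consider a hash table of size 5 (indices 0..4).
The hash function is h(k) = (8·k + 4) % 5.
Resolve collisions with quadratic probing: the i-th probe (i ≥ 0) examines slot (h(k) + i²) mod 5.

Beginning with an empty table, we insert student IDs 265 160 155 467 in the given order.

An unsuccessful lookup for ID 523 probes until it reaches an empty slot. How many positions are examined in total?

3

265 hashes to 4; slot 4 is free => place at 4.
160 hashes to 4; 4 taken => place at 0.
155 hashes to 4; 4,0 taken => place at 3.
467 hashes to 0; 0 taken => place at 1.
Table: [160, 467, ., 155, 265]
Lookup 523: h=3, probe 3,4,2 → slot 2 empty, not found.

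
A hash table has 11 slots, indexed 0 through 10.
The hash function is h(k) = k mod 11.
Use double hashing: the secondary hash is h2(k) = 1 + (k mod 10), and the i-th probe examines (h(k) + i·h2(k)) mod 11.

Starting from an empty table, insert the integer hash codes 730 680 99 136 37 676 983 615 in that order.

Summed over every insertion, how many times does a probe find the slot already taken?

730: h=4 -> slot 4
680: h=9 -> slot 9
99: h=0 -> slot 0
136: h=4, h2=7, probe 4,0,7 -> slot 7
37: h=4, h2=8, probe 4,1 -> slot 1
676: h=5 -> slot 5
983: h=4, h2=4, probe 4,8 -> slot 8
615: h=10 -> slot 10
Table: [99, 37, —, —, 730, 676, —, 136, 983, 680, 615]

4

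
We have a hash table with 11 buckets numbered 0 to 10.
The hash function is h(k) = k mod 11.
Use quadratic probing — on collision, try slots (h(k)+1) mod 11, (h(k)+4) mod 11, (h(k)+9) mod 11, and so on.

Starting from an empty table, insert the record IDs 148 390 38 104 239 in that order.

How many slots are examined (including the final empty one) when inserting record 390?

2

Insert 148: h=5, slot 5 empty → index 5.
Insert 390: h=5, slot 5 occupied → index 6.
Insert 38: h=5, slots 5,6 occupied → index 9.
Insert 104: h=5, slots 5,6,9 occupied → index 3.
Insert 239: h=8, slot 8 empty → index 8.
Table: [∅, ∅, ∅, 104, ∅, 148, 390, ∅, 239, 38, ∅]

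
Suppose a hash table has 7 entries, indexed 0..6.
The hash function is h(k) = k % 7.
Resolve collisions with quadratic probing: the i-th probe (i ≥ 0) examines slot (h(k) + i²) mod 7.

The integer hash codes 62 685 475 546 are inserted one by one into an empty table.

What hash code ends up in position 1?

62 hashes to 6; slot 6 is free → place at 6.
685 hashes to 6; 6 taken → place at 0.
475 hashes to 6; 6,0 taken → place at 3.
546 hashes to 0; 0 taken → place at 1.
Table: [685, 546, -, 475, -, -, 62]

546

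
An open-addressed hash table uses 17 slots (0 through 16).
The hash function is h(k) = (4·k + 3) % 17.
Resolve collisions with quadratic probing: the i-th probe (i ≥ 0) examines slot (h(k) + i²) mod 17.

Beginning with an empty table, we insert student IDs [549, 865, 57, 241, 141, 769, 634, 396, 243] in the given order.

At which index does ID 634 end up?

5

549 hashes to 6; slot 6 is free -> place at 6.
865 hashes to 12; slot 12 is free -> place at 12.
57 hashes to 10; slot 10 is free -> place at 10.
241 hashes to 15; slot 15 is free -> place at 15.
141 hashes to 6; 6 taken -> place at 7.
769 hashes to 2; slot 2 is free -> place at 2.
634 hashes to 6; 6,7,10,15 taken -> place at 5.
396 hashes to 6; 6,7,10,15,5 taken -> place at 14.
243 hashes to 6; 6,7,10,15,5,14 taken -> place at 8.
Table: [_, _, 769, _, _, 634, 549, 141, 243, _, 57, _, 865, _, 396, 241, _]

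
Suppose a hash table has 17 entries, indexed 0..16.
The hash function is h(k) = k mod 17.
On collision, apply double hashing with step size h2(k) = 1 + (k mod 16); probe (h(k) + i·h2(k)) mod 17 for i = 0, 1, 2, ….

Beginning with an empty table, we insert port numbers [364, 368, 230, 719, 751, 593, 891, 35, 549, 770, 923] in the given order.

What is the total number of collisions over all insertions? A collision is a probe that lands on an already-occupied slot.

6

364 hashes to 7; slot 7 is free -> place at 7.
368 hashes to 11; slot 11 is free -> place at 11.
230 hashes to 9; slot 9 is free -> place at 9.
719 hashes to 5; slot 5 is free -> place at 5.
751 hashes to 3; slot 3 is free -> place at 3.
593 hashes to 15; slot 15 is free -> place at 15.
891 hashes to 7, h2=12; 7 taken -> place at 2.
35 hashes to 1; slot 1 is free -> place at 1.
549 hashes to 5, h2=6; 5,11 taken -> place at 0.
770 hashes to 5, h2=3; 5 taken -> place at 8.
923 hashes to 5, h2=12; 5,0 taken -> place at 12.
Table: [549, 35, 891, 751, -, 719, -, 364, 770, 230, -, 368, 923, -, -, 593, -]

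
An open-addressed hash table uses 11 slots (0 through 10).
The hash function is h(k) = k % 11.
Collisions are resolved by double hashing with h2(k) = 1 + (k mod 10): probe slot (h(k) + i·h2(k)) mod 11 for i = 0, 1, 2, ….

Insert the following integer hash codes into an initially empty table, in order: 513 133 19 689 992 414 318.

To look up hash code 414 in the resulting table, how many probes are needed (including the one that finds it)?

513: h=7 => slot 7
133: h=1 => slot 1
19: h=8 => slot 8
689: h=7, h2=10, probe 7,6 => slot 6
992: h=2 => slot 2
414: h=7, h2=5, probe 7,1,6,0 => slot 0
318: h=10 => slot 10
Table: [414, 133, 992, —, —, —, 689, 513, 19, —, 318]
Lookup 414: h=7, h2=5, probe 7,1,6,0 → found at 0.

4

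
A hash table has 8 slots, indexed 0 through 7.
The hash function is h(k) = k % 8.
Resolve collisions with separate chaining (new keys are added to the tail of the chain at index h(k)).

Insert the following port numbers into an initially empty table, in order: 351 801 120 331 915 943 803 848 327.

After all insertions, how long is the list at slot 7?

351 → bucket 7
801 → bucket 1
120 → bucket 0
331 → bucket 3
915 → bucket 3 (collision)
943 → bucket 7 (collision)
803 → bucket 3 (collision)
848 → bucket 0 (collision)
327 → bucket 7 (collision)
Final buckets:
0: 120 -> 848
1: 801
2: ∅
3: 331 -> 915 -> 803
4: ∅
5: ∅
6: ∅
7: 351 -> 943 -> 327

3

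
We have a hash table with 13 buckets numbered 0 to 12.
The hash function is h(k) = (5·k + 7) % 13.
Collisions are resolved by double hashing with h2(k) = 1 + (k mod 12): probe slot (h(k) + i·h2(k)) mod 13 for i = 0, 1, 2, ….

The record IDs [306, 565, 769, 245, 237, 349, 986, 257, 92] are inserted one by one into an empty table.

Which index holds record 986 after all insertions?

306 hashes to 3; slot 3 is free => place at 3.
565 hashes to 11; slot 11 is free => place at 11.
769 hashes to 4; slot 4 is free => place at 4.
245 hashes to 10; slot 10 is free => place at 10.
237 hashes to 9; slot 9 is free => place at 9.
349 hashes to 10, h2=2; 10 taken => place at 12.
986 hashes to 10, h2=3; 10 taken => place at 0.
257 hashes to 5; slot 5 is free => place at 5.
92 hashes to 12, h2=9; 12 taken => place at 8.
Table: [986, ., ., 306, 769, 257, ., ., 92, 237, 245, 565, 349]

0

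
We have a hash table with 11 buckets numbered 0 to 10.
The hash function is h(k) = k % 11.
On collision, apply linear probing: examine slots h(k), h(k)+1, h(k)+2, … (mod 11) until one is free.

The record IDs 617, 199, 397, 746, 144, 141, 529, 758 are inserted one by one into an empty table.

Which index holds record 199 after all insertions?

617: h=1 → slot 1
199: h=1, probe 1,2 → slot 2
397: h=1, probe 1,2,3 → slot 3
746: h=9 → slot 9
144: h=1, probe 1,2,3,4 → slot 4
141: h=9, probe 9,10 → slot 10
529: h=1, probe 1,2,3,4,5 → slot 5
758: h=10, probe 10,0 → slot 0
Table: [758, 617, 199, 397, 144, 529, —, —, —, 746, 141]

2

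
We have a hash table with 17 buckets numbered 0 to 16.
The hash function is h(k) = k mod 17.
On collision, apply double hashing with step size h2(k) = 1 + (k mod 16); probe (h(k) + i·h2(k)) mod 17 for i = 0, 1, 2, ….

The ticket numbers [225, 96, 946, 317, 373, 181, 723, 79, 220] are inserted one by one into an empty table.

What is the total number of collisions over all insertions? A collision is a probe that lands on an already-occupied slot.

225 hashes to 4; slot 4 is free -> place at 4.
96 hashes to 11; slot 11 is free -> place at 11.
946 hashes to 11, h2=3; 11 taken -> place at 14.
317 hashes to 11, h2=14; 11 taken -> place at 8.
373 hashes to 16; slot 16 is free -> place at 16.
181 hashes to 11, h2=6; 11 taken -> place at 0.
723 hashes to 9; slot 9 is free -> place at 9.
79 hashes to 11, h2=16; 11 taken -> place at 10.
220 hashes to 16, h2=13; 16 taken -> place at 12.
Table: [181, -, -, -, 225, -, -, -, 317, 723, 79, 96, 220, -, 946, -, 373]

5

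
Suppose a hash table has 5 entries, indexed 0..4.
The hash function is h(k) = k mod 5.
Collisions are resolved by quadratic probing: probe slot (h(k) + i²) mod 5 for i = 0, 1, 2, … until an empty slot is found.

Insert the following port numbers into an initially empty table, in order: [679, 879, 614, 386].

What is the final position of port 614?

679 hashes to 4; slot 4 is free => place at 4.
879 hashes to 4; 4 taken => place at 0.
614 hashes to 4; 4,0 taken => place at 3.
386 hashes to 1; slot 1 is free => place at 1.
Table: [879, 386, ., 614, 679]

3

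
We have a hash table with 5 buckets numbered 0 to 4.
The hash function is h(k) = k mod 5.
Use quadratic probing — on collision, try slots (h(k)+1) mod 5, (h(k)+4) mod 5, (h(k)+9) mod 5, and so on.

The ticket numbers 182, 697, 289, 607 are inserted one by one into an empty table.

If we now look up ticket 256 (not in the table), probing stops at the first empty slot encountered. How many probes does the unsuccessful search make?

3

182: h=2 → slot 2
697: h=2, probe 2,3 → slot 3
289: h=4 → slot 4
607: h=2, probe 2,3,1 → slot 1
Table: [., 607, 182, 697, 289]
Lookup 256: h=1, probe 1,2,0 → slot 0 empty, not found.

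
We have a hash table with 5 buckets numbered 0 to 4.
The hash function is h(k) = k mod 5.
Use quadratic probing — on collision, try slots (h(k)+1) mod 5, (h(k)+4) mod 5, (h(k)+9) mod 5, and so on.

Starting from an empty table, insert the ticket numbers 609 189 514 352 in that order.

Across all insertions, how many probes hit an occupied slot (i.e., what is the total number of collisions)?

3

609 hashes to 4; slot 4 is free -> place at 4.
189 hashes to 4; 4 taken -> place at 0.
514 hashes to 4; 4,0 taken -> place at 3.
352 hashes to 2; slot 2 is free -> place at 2.
Table: [189, _, 352, 514, 609]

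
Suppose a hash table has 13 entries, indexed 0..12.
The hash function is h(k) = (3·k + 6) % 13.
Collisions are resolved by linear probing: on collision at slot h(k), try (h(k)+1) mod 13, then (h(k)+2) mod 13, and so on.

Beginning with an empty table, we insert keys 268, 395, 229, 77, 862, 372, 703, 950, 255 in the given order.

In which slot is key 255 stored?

268 hashes to 4; slot 4 is free → place at 4.
395 hashes to 8; slot 8 is free → place at 8.
229 hashes to 4; 4 taken → place at 5.
77 hashes to 3; slot 3 is free → place at 3.
862 hashes to 5; 5 taken → place at 6.
372 hashes to 4; 4,5,6 taken → place at 7.
703 hashes to 9; slot 9 is free → place at 9.
950 hashes to 9; 9 taken → place at 10.
255 hashes to 4; 4,5,6,7,8,9,10 taken → place at 11.
Table: [_, _, _, 77, 268, 229, 862, 372, 395, 703, 950, 255, _]

11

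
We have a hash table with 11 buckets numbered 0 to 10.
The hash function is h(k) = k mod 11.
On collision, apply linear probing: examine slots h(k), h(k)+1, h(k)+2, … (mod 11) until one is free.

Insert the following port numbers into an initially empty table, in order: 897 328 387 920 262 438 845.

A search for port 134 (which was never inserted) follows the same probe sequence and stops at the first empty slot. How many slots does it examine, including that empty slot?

2

Insert 897: h=6, slot 6 empty → index 6.
Insert 328: h=9, slot 9 empty → index 9.
Insert 387: h=2, slot 2 empty → index 2.
Insert 920: h=7, slot 7 empty → index 7.
Insert 262: h=9, slot 9 occupied → index 10.
Insert 438: h=9, slots 9,10 occupied → index 0.
Insert 845: h=9, slots 9,10,0 occupied → index 1.
Table: [438, 845, 387, -, -, -, 897, 920, -, 328, 262]
Lookup 134: h=2, probe 2,3 → slot 3 empty, not found.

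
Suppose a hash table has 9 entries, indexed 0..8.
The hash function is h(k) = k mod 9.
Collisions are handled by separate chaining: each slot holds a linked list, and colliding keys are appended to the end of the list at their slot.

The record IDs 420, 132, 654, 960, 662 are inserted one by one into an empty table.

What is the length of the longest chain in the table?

Insert 420: h=6, bucket 6 empty -> new chain.
Insert 132: h=6, bucket 6 nonempty -> append to chain.
Insert 654: h=6, bucket 6 nonempty -> append to chain.
Insert 960: h=6, bucket 6 nonempty -> append to chain.
Insert 662: h=5, bucket 5 empty -> new chain.
Final buckets:
0: .
1: .
2: .
3: .
4: .
5: 662
6: 420 -> 132 -> 654 -> 960
7: .
8: .

4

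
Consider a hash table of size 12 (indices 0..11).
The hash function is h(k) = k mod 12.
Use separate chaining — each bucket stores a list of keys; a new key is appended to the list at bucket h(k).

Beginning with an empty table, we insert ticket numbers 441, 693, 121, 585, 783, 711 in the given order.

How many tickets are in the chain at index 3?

Insert 441: h=9, bucket 9 empty → new chain.
Insert 693: h=9, bucket 9 nonempty → append to chain.
Insert 121: h=1, bucket 1 empty → new chain.
Insert 585: h=9, bucket 9 nonempty → append to chain.
Insert 783: h=3, bucket 3 empty → new chain.
Insert 711: h=3, bucket 3 nonempty → append to chain.
Final buckets:
0: —
1: 121
2: —
3: 783 -> 711
4: —
5: —
6: —
7: —
8: —
9: 441 -> 693 -> 585
10: —
11: —

2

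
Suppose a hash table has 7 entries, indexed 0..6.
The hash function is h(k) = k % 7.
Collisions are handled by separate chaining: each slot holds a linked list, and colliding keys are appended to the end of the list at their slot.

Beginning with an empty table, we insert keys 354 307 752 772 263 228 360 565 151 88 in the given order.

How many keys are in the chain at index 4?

354 → bucket 4
307 → bucket 6
752 → bucket 3
772 → bucket 2
263 → bucket 4 (collision)
228 → bucket 4 (collision)
360 → bucket 3 (collision)
565 → bucket 5
151 → bucket 4 (collision)
88 → bucket 4 (collision)
Final buckets:
0: .
1: .
2: 772
3: 752 -> 360
4: 354 -> 263 -> 228 -> 151 -> 88
5: 565
6: 307

5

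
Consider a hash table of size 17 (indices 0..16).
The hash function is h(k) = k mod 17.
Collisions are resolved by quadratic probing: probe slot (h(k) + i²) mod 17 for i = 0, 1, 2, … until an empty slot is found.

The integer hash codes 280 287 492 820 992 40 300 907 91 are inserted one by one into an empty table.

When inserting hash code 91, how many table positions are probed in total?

280: h=8 -> slot 8
287: h=15 -> slot 15
492: h=16 -> slot 16
820: h=4 -> slot 4
992: h=6 -> slot 6
40: h=6, probe 6,7 -> slot 7
300: h=11 -> slot 11
907: h=6, probe 6,7,10 -> slot 10
91: h=6, probe 6,7,10,15,5 -> slot 5
Table: [_, _, _, _, 820, 91, 992, 40, 280, _, 907, 300, _, _, _, 287, 492]

5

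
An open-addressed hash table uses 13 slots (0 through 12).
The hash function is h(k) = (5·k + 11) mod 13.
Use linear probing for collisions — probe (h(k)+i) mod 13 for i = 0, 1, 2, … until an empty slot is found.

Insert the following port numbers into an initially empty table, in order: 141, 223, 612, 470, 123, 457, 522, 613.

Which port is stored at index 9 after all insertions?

141: h=1 => slot 1
223: h=8 => slot 8
612: h=3 => slot 3
470: h=8, probe 8,9 => slot 9
123: h=2 => slot 2
457: h=8, probe 8,9,10 => slot 10
522: h=8, probe 8,9,10,11 => slot 11
613: h=8, probe 8,9,10,11,12 => slot 12
Table: [-, 141, 123, 612, -, -, -, -, 223, 470, 457, 522, 613]

470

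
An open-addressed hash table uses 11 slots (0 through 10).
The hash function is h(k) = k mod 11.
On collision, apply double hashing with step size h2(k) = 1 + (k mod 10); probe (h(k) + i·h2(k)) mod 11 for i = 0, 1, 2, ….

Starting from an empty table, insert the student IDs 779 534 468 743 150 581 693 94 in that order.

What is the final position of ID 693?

8

Insert 779: h=9, slot 9 empty => index 9.
Insert 534: h=6, slot 6 empty => index 6.
Insert 468: h=6, h2=9, slot 6 occupied => index 4.
Insert 743: h=6, h2=4, slot 6 occupied => index 10.
Insert 150: h=7, slot 7 empty => index 7.
Insert 581: h=9, h2=2, slot 9 occupied => index 0.
Insert 693: h=0, h2=4, slots 0,4 occupied => index 8.
Insert 94: h=6, h2=5, slots 6,0 occupied => index 5.
Table: [581, ., ., ., 468, 94, 534, 150, 693, 779, 743]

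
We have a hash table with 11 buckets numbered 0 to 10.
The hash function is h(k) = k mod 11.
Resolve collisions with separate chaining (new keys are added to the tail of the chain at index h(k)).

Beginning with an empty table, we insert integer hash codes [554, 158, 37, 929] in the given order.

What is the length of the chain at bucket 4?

3

554 → bucket 4
158 → bucket 4 (collision)
37 → bucket 4 (collision)
929 → bucket 5
Final buckets:
0: ∅
1: ∅
2: ∅
3: ∅
4: 554 -> 158 -> 37
5: 929
6: ∅
7: ∅
8: ∅
9: ∅
10: ∅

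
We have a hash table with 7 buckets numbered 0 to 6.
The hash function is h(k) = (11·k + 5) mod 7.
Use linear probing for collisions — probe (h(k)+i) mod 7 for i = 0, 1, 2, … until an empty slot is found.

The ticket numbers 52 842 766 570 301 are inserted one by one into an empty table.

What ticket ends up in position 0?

301

52 hashes to 3; slot 3 is free → place at 3.
842 hashes to 6; slot 6 is free → place at 6.
766 hashes to 3; 3 taken → place at 4.
570 hashes to 3; 3,4 taken → place at 5.
301 hashes to 5; 5,6 taken → place at 0.
Table: [301, -, -, 52, 766, 570, 842]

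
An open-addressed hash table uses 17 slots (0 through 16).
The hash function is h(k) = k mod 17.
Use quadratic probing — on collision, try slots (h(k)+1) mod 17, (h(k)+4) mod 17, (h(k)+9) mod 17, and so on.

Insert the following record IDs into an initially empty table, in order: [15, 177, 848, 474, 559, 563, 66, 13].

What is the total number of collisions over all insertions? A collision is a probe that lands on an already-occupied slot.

13

15: h=15 → slot 15
177: h=7 → slot 7
848: h=15, probe 15,16 → slot 16
474: h=15, probe 15,16,2 → slot 2
559: h=15, probe 15,16,2,7,14 → slot 14
563: h=2, probe 2,3 → slot 3
66: h=15, probe 15,16,2,7,14,6 → slot 6
13: h=13 → slot 13
Table: [—, —, 474, 563, —, —, 66, 177, —, —, —, —, —, 13, 559, 15, 848]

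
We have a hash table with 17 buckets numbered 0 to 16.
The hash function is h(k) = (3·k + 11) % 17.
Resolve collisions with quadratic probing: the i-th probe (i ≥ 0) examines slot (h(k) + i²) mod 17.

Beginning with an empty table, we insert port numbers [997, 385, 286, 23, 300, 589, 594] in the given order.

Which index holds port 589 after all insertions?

9

Insert 997: h=10, slot 10 empty => index 10.
Insert 385: h=10, slot 10 occupied => index 11.
Insert 286: h=2, slot 2 empty => index 2.
Insert 23: h=12, slot 12 empty => index 12.
Insert 300: h=10, slots 10,11 occupied => index 14.
Insert 589: h=10, slots 10,11,14,2 occupied => index 9.
Insert 594: h=8, slot 8 empty => index 8.
Table: [—, —, 286, —, —, —, —, —, 594, 589, 997, 385, 23, —, 300, —, —]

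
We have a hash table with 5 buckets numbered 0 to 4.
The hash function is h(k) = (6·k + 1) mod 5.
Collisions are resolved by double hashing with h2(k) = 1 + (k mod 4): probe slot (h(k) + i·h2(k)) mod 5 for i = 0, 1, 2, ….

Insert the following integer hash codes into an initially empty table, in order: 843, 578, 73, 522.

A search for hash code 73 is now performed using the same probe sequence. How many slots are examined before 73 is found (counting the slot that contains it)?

843 hashes to 4; slot 4 is free -> place at 4.
578 hashes to 4, h2=3; 4 taken -> place at 2.
73 hashes to 4, h2=2; 4 taken -> place at 1.
522 hashes to 3; slot 3 is free -> place at 3.
Table: [—, 73, 578, 522, 843]
Lookup 73: h=4, h2=2, probe 4,1 → found at 1.

2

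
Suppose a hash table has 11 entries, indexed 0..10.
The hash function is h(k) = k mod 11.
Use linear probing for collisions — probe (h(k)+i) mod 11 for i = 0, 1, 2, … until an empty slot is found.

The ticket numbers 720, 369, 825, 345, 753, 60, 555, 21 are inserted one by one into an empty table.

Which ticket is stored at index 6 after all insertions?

720: h=5 → slot 5
369: h=6 → slot 6
825: h=0 → slot 0
345: h=4 → slot 4
753: h=5, probe 5,6,7 → slot 7
60: h=5, probe 5,6,7,8 → slot 8
555: h=5, probe 5,6,7,8,9 → slot 9
21: h=10 → slot 10
Table: [825, -, -, -, 345, 720, 369, 753, 60, 555, 21]

369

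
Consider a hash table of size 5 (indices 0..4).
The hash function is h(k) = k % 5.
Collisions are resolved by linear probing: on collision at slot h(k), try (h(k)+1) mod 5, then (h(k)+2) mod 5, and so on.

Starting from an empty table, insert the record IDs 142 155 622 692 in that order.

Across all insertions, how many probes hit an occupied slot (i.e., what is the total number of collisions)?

3

142 hashes to 2; slot 2 is free → place at 2.
155 hashes to 0; slot 0 is free → place at 0.
622 hashes to 2; 2 taken → place at 3.
692 hashes to 2; 2,3 taken → place at 4.
Table: [155, ., 142, 622, 692]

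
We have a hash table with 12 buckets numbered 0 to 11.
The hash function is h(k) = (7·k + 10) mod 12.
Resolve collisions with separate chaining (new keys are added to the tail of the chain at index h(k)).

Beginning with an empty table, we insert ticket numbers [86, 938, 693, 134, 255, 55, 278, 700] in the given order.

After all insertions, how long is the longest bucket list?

4

86 → bucket 0
938 → bucket 0 (collision)
693 → bucket 1
134 → bucket 0 (collision)
255 → bucket 7
55 → bucket 11
278 → bucket 0 (collision)
700 → bucket 2
Final buckets:
0: 86 -> 938 -> 134 -> 278
1: 693
2: 700
3: -
4: -
5: -
6: -
7: 255
8: -
9: -
10: -
11: 55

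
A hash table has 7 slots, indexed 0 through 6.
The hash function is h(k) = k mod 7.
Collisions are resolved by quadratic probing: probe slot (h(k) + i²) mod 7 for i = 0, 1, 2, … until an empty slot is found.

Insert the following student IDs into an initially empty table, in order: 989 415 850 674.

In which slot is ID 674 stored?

6

989: h=2 => slot 2
415: h=2, probe 2,3 => slot 3
850: h=3, probe 3,4 => slot 4
674: h=2, probe 2,3,6 => slot 6
Table: [_, _, 989, 415, 850, _, 674]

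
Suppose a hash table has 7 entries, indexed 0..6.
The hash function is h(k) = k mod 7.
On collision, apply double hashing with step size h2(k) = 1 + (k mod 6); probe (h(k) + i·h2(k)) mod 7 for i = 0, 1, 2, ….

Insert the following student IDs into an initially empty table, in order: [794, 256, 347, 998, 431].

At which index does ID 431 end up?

1

794 hashes to 3; slot 3 is free → place at 3.
256 hashes to 4; slot 4 is free → place at 4.
347 hashes to 4, h2=6; 4,3 taken → place at 2.
998 hashes to 4, h2=3; 4 taken → place at 0.
431 hashes to 4, h2=6; 4,3,2 taken → place at 1.
Table: [998, 431, 347, 794, 256, —, —]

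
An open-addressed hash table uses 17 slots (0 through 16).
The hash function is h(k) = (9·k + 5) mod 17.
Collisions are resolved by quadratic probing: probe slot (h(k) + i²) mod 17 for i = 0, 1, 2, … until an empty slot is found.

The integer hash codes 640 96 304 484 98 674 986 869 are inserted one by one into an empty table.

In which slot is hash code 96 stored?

3

640: h=2 -> slot 2
96: h=2, probe 2,3 -> slot 3
304: h=4 -> slot 4
484: h=9 -> slot 9
98: h=3, probe 3,4,7 -> slot 7
674: h=2, probe 2,3,6 -> slot 6
986: h=5 -> slot 5
869: h=6, probe 6,7,10 -> slot 10
Table: [., ., 640, 96, 304, 986, 674, 98, ., 484, 869, ., ., ., ., ., .]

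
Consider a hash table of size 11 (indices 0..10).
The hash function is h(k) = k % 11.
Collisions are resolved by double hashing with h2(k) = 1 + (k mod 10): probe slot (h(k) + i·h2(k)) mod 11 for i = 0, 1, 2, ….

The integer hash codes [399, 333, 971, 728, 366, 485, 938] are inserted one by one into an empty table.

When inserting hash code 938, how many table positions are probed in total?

399 hashes to 3; slot 3 is free -> place at 3.
333 hashes to 3, h2=4; 3 taken -> place at 7.
971 hashes to 3, h2=2; 3 taken -> place at 5.
728 hashes to 2; slot 2 is free -> place at 2.
366 hashes to 3, h2=7; 3 taken -> place at 10.
485 hashes to 1; slot 1 is free -> place at 1.
938 hashes to 3, h2=9; 3,1,10 taken -> place at 8.
Table: [_, 485, 728, 399, _, 971, _, 333, 938, _, 366]

4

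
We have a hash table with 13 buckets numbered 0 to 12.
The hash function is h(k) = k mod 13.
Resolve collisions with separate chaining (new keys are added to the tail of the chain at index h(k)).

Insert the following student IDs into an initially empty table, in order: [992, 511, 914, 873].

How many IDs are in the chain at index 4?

3

992 → bucket 4
511 → bucket 4 (collision)
914 → bucket 4 (collision)
873 → bucket 2
Final buckets:
0: ∅
1: ∅
2: 873
3: ∅
4: 992 -> 511 -> 914
5: ∅
6: ∅
7: ∅
8: ∅
9: ∅
10: ∅
11: ∅
12: ∅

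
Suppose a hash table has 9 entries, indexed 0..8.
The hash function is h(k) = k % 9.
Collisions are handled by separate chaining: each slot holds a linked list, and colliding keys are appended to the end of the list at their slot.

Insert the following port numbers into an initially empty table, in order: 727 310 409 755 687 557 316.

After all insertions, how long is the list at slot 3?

1

Insert 727: h=7, bucket 7 empty -> new chain.
Insert 310: h=4, bucket 4 empty -> new chain.
Insert 409: h=4, bucket 4 nonempty -> append to chain.
Insert 755: h=8, bucket 8 empty -> new chain.
Insert 687: h=3, bucket 3 empty -> new chain.
Insert 557: h=8, bucket 8 nonempty -> append to chain.
Insert 316: h=1, bucket 1 empty -> new chain.
Final buckets:
0: .
1: 316
2: .
3: 687
4: 310 -> 409
5: .
6: .
7: 727
8: 755 -> 557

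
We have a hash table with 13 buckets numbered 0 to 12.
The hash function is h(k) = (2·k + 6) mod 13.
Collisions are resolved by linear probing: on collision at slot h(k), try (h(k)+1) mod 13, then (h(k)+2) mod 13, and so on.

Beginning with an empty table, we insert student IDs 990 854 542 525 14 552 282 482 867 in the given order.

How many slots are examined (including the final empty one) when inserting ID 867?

4

990: h=10 => slot 10
854: h=11 => slot 11
542: h=11, probe 11,12 => slot 12
525: h=3 => slot 3
14: h=8 => slot 8
552: h=5 => slot 5
282: h=11, probe 11,12,0 => slot 0
482: h=8, probe 8,9 => slot 9
867: h=11, probe 11,12,0,1 => slot 1
Table: [282, 867, ∅, 525, ∅, 552, ∅, ∅, 14, 482, 990, 854, 542]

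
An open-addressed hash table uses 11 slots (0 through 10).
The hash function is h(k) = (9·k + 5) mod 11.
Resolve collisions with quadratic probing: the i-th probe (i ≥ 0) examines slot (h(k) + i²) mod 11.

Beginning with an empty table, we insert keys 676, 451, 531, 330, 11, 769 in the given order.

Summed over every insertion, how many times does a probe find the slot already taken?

5

Insert 676: h=6, slot 6 empty => index 6.
Insert 451: h=5, slot 5 empty => index 5.
Insert 531: h=10, slot 10 empty => index 10.
Insert 330: h=5, slots 5,6 occupied => index 9.
Insert 11: h=5, slots 5,6,9 occupied => index 3.
Insert 769: h=7, slot 7 empty => index 7.
Table: [∅, ∅, ∅, 11, ∅, 451, 676, 769, ∅, 330, 531]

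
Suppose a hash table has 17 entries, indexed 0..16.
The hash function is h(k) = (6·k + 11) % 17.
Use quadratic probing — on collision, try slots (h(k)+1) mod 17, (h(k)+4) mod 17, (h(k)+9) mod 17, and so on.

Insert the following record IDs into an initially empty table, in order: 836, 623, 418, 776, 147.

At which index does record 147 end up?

13

836 hashes to 12; slot 12 is free => place at 12.
623 hashes to 9; slot 9 is free => place at 9.
418 hashes to 3; slot 3 is free => place at 3.
776 hashes to 9; 9 taken => place at 10.
147 hashes to 9; 9,10 taken => place at 13.
Table: [—, —, —, 418, —, —, —, —, —, 623, 776, —, 836, 147, —, —, —]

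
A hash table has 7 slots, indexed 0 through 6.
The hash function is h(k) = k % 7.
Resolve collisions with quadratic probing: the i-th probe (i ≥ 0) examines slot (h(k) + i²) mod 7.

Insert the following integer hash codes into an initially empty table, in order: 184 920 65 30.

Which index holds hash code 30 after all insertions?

184: h=2 => slot 2
920: h=3 => slot 3
65: h=2, probe 2,3,6 => slot 6
30: h=2, probe 2,3,6,4 => slot 4
Table: [., ., 184, 920, 30, ., 65]

4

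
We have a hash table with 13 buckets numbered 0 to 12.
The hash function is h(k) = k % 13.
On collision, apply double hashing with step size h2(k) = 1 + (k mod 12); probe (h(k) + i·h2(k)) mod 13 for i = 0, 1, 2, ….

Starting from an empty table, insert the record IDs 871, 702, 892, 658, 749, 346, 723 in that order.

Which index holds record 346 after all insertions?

Insert 871: h=0, slot 0 empty -> index 0.
Insert 702: h=0, h2=7, slot 0 occupied -> index 7.
Insert 892: h=8, slot 8 empty -> index 8.
Insert 658: h=8, h2=11, slot 8 occupied -> index 6.
Insert 749: h=8, h2=6, slot 8 occupied -> index 1.
Insert 346: h=8, h2=11, slots 8,6 occupied -> index 4.
Insert 723: h=8, h2=4, slot 8 occupied -> index 12.
Table: [871, 749, -, -, 346, -, 658, 702, 892, -, -, -, 723]

4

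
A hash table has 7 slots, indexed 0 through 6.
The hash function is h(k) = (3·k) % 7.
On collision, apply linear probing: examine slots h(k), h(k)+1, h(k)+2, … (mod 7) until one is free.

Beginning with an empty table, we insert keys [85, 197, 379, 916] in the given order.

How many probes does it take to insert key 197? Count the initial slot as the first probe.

Insert 85: h=3, slot 3 empty -> index 3.
Insert 197: h=3, slot 3 occupied -> index 4.
Insert 379: h=3, slots 3,4 occupied -> index 5.
Insert 916: h=4, slots 4,5 occupied -> index 6.
Table: [-, -, -, 85, 197, 379, 916]

2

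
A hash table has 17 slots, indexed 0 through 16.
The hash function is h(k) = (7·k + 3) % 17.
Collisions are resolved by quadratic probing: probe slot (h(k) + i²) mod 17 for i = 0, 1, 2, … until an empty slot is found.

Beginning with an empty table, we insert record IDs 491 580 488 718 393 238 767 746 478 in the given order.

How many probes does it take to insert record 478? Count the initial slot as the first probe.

4

Insert 491: h=6, slot 6 empty => index 6.
Insert 580: h=0, slot 0 empty => index 0.
Insert 488: h=2, slot 2 empty => index 2.
Insert 718: h=14, slot 14 empty => index 14.
Insert 393: h=0, slot 0 occupied => index 1.
Insert 238: h=3, slot 3 empty => index 3.
Insert 767: h=0, slots 0,1 occupied => index 4.
Insert 746: h=6, slot 6 occupied => index 7.
Insert 478: h=0, slots 0,1,4 occupied => index 9.
Table: [580, 393, 488, 238, 767, _, 491, 746, _, 478, _, _, _, _, 718, _, _]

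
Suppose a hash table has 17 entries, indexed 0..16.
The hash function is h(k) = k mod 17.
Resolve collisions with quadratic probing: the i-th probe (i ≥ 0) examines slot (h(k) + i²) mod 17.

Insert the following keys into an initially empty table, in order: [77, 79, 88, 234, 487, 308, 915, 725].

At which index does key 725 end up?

15

Insert 77: h=9, slot 9 empty → index 9.
Insert 79: h=11, slot 11 empty → index 11.
Insert 88: h=3, slot 3 empty → index 3.
Insert 234: h=13, slot 13 empty → index 13.
Insert 487: h=11, slot 11 occupied → index 12.
Insert 308: h=2, slot 2 empty → index 2.
Insert 915: h=14, slot 14 empty → index 14.
Insert 725: h=11, slots 11,12 occupied → index 15.
Table: [-, -, 308, 88, -, -, -, -, -, 77, -, 79, 487, 234, 915, 725, -]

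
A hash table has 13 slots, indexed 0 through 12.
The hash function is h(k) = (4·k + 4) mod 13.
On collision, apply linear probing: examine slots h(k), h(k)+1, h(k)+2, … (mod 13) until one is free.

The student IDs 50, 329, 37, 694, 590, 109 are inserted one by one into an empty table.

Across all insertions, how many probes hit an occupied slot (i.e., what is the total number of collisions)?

4

50: h=9 => slot 9
329: h=7 => slot 7
37: h=9, probe 9,10 => slot 10
694: h=11 => slot 11
590: h=11, probe 11,12 => slot 12
109: h=11, probe 11,12,0 => slot 0
Table: [109, -, -, -, -, -, -, 329, -, 50, 37, 694, 590]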